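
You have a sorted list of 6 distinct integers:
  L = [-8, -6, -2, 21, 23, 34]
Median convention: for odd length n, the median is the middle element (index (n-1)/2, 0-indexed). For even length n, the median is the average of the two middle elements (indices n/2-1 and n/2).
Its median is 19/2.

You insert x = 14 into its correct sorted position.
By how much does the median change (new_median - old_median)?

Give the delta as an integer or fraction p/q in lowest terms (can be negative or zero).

Answer: 9/2

Derivation:
Old median = 19/2
After inserting x = 14: new sorted = [-8, -6, -2, 14, 21, 23, 34]
New median = 14
Delta = 14 - 19/2 = 9/2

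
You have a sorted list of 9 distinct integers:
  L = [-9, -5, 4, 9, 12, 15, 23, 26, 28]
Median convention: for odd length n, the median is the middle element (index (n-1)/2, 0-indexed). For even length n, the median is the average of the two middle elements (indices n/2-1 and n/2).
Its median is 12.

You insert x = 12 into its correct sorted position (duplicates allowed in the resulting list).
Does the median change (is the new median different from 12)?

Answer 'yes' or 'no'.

Answer: no

Derivation:
Old median = 12
Insert x = 12
New median = 12
Changed? no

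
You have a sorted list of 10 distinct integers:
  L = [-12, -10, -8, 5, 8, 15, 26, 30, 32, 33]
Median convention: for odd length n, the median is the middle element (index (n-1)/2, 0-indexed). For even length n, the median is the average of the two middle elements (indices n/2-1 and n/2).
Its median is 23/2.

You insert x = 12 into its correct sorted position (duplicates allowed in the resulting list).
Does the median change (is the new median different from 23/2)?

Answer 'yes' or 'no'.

Answer: yes

Derivation:
Old median = 23/2
Insert x = 12
New median = 12
Changed? yes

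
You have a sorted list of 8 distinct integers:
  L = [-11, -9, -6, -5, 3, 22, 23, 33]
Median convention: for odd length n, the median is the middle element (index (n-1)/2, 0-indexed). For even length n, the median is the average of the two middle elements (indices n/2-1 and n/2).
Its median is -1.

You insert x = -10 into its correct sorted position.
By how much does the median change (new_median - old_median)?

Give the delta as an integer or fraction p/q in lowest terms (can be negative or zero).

Answer: -4

Derivation:
Old median = -1
After inserting x = -10: new sorted = [-11, -10, -9, -6, -5, 3, 22, 23, 33]
New median = -5
Delta = -5 - -1 = -4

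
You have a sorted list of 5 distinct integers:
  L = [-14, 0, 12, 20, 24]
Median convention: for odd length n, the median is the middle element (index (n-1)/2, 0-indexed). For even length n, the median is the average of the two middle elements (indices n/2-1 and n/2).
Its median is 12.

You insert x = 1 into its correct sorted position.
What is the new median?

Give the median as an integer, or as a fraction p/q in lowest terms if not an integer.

Old list (sorted, length 5): [-14, 0, 12, 20, 24]
Old median = 12
Insert x = 1
Old length odd (5). Middle was index 2 = 12.
New length even (6). New median = avg of two middle elements.
x = 1: 2 elements are < x, 3 elements are > x.
New sorted list: [-14, 0, 1, 12, 20, 24]
New median = 13/2

Answer: 13/2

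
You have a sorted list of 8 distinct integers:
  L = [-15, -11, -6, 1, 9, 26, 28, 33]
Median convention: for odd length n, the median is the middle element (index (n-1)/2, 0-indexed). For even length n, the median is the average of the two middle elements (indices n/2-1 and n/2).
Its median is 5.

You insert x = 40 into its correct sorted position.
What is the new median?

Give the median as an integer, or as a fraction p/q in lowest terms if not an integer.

Old list (sorted, length 8): [-15, -11, -6, 1, 9, 26, 28, 33]
Old median = 5
Insert x = 40
Old length even (8). Middle pair: indices 3,4 = 1,9.
New length odd (9). New median = single middle element.
x = 40: 8 elements are < x, 0 elements are > x.
New sorted list: [-15, -11, -6, 1, 9, 26, 28, 33, 40]
New median = 9

Answer: 9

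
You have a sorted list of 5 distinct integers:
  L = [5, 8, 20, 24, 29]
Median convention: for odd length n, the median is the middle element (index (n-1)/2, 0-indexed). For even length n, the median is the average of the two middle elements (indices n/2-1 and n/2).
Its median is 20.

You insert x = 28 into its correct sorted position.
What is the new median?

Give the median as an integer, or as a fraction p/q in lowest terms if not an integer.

Answer: 22

Derivation:
Old list (sorted, length 5): [5, 8, 20, 24, 29]
Old median = 20
Insert x = 28
Old length odd (5). Middle was index 2 = 20.
New length even (6). New median = avg of two middle elements.
x = 28: 4 elements are < x, 1 elements are > x.
New sorted list: [5, 8, 20, 24, 28, 29]
New median = 22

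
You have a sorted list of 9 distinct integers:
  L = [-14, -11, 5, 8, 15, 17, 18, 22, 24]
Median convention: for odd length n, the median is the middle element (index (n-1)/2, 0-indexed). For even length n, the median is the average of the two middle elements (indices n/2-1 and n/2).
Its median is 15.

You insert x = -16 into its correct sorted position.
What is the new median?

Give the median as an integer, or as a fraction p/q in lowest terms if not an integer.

Answer: 23/2

Derivation:
Old list (sorted, length 9): [-14, -11, 5, 8, 15, 17, 18, 22, 24]
Old median = 15
Insert x = -16
Old length odd (9). Middle was index 4 = 15.
New length even (10). New median = avg of two middle elements.
x = -16: 0 elements are < x, 9 elements are > x.
New sorted list: [-16, -14, -11, 5, 8, 15, 17, 18, 22, 24]
New median = 23/2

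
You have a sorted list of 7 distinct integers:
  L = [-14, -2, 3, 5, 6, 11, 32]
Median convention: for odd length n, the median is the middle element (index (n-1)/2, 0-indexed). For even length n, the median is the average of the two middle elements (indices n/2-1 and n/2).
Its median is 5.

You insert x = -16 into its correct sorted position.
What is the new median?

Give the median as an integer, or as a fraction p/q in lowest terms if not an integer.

Answer: 4

Derivation:
Old list (sorted, length 7): [-14, -2, 3, 5, 6, 11, 32]
Old median = 5
Insert x = -16
Old length odd (7). Middle was index 3 = 5.
New length even (8). New median = avg of two middle elements.
x = -16: 0 elements are < x, 7 elements are > x.
New sorted list: [-16, -14, -2, 3, 5, 6, 11, 32]
New median = 4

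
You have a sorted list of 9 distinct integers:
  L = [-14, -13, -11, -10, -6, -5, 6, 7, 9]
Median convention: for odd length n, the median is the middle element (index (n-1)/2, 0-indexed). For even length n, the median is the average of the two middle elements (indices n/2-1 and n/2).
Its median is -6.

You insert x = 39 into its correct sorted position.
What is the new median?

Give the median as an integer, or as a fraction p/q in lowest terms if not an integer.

Answer: -11/2

Derivation:
Old list (sorted, length 9): [-14, -13, -11, -10, -6, -5, 6, 7, 9]
Old median = -6
Insert x = 39
Old length odd (9). Middle was index 4 = -6.
New length even (10). New median = avg of two middle elements.
x = 39: 9 elements are < x, 0 elements are > x.
New sorted list: [-14, -13, -11, -10, -6, -5, 6, 7, 9, 39]
New median = -11/2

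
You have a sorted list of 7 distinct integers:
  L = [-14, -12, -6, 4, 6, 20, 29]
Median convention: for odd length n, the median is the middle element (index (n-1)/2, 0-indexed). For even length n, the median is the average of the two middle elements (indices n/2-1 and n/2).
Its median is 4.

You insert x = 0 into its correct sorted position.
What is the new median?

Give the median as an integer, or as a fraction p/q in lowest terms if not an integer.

Answer: 2

Derivation:
Old list (sorted, length 7): [-14, -12, -6, 4, 6, 20, 29]
Old median = 4
Insert x = 0
Old length odd (7). Middle was index 3 = 4.
New length even (8). New median = avg of two middle elements.
x = 0: 3 elements are < x, 4 elements are > x.
New sorted list: [-14, -12, -6, 0, 4, 6, 20, 29]
New median = 2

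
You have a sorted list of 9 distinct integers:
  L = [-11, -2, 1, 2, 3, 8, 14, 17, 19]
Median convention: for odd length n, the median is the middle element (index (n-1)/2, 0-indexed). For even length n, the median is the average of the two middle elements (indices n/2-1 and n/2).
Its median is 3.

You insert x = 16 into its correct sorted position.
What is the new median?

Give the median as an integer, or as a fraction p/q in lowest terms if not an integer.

Old list (sorted, length 9): [-11, -2, 1, 2, 3, 8, 14, 17, 19]
Old median = 3
Insert x = 16
Old length odd (9). Middle was index 4 = 3.
New length even (10). New median = avg of two middle elements.
x = 16: 7 elements are < x, 2 elements are > x.
New sorted list: [-11, -2, 1, 2, 3, 8, 14, 16, 17, 19]
New median = 11/2

Answer: 11/2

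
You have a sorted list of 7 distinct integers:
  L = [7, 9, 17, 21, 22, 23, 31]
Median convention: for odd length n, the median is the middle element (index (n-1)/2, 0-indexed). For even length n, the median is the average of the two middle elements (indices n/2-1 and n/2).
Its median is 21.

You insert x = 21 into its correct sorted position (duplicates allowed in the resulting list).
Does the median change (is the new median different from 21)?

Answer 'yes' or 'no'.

Answer: no

Derivation:
Old median = 21
Insert x = 21
New median = 21
Changed? no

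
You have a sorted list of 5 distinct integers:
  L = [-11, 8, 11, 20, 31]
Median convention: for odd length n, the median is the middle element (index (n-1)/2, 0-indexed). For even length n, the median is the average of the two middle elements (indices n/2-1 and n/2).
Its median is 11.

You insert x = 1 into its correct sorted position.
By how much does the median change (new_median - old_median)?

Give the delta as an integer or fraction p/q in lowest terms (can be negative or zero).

Answer: -3/2

Derivation:
Old median = 11
After inserting x = 1: new sorted = [-11, 1, 8, 11, 20, 31]
New median = 19/2
Delta = 19/2 - 11 = -3/2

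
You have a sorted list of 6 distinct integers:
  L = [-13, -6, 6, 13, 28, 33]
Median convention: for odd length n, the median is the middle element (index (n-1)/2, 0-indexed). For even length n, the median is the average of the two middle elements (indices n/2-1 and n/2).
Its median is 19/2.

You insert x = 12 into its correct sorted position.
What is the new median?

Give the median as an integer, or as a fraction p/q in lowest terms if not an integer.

Answer: 12

Derivation:
Old list (sorted, length 6): [-13, -6, 6, 13, 28, 33]
Old median = 19/2
Insert x = 12
Old length even (6). Middle pair: indices 2,3 = 6,13.
New length odd (7). New median = single middle element.
x = 12: 3 elements are < x, 3 elements are > x.
New sorted list: [-13, -6, 6, 12, 13, 28, 33]
New median = 12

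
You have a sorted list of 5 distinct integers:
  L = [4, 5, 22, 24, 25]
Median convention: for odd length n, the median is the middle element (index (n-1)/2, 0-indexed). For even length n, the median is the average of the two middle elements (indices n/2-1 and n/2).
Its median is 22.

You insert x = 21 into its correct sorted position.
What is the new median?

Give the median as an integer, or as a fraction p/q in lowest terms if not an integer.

Answer: 43/2

Derivation:
Old list (sorted, length 5): [4, 5, 22, 24, 25]
Old median = 22
Insert x = 21
Old length odd (5). Middle was index 2 = 22.
New length even (6). New median = avg of two middle elements.
x = 21: 2 elements are < x, 3 elements are > x.
New sorted list: [4, 5, 21, 22, 24, 25]
New median = 43/2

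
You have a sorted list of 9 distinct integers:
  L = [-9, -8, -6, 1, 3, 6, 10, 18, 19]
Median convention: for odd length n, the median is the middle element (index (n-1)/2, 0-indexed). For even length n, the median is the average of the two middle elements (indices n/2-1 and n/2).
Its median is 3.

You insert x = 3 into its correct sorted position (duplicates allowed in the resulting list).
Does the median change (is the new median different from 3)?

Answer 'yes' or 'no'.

Old median = 3
Insert x = 3
New median = 3
Changed? no

Answer: no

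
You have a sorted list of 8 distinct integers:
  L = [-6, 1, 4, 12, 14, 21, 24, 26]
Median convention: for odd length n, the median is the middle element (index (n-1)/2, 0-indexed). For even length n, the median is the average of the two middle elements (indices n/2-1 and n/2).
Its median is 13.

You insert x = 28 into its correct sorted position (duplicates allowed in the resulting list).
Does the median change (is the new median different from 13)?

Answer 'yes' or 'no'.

Answer: yes

Derivation:
Old median = 13
Insert x = 28
New median = 14
Changed? yes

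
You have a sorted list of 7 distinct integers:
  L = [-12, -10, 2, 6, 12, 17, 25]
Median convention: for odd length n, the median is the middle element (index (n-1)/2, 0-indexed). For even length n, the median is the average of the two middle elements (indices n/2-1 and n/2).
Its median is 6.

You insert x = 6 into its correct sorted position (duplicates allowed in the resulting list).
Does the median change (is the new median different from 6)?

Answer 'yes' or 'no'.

Answer: no

Derivation:
Old median = 6
Insert x = 6
New median = 6
Changed? no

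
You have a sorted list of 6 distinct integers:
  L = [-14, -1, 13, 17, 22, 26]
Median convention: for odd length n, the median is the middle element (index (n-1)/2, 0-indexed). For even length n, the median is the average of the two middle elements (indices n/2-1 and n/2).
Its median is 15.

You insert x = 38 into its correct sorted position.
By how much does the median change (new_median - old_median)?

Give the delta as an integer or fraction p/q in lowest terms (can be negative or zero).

Old median = 15
After inserting x = 38: new sorted = [-14, -1, 13, 17, 22, 26, 38]
New median = 17
Delta = 17 - 15 = 2

Answer: 2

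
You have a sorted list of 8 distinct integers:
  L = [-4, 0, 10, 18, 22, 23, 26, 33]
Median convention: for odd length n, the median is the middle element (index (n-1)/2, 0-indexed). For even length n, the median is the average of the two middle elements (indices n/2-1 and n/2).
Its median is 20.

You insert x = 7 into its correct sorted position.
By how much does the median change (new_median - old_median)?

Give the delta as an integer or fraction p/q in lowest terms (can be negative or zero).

Old median = 20
After inserting x = 7: new sorted = [-4, 0, 7, 10, 18, 22, 23, 26, 33]
New median = 18
Delta = 18 - 20 = -2

Answer: -2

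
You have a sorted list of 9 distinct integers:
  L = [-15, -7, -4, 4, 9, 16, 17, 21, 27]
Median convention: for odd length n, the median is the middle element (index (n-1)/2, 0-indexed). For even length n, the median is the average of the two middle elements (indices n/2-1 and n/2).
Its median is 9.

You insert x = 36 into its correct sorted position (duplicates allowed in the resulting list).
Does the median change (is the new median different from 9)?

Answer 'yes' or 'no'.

Old median = 9
Insert x = 36
New median = 25/2
Changed? yes

Answer: yes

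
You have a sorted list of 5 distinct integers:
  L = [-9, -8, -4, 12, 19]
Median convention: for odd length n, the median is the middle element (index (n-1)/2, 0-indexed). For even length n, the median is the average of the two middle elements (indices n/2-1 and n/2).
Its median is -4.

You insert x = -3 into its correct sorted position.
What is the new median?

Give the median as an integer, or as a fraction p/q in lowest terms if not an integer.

Answer: -7/2

Derivation:
Old list (sorted, length 5): [-9, -8, -4, 12, 19]
Old median = -4
Insert x = -3
Old length odd (5). Middle was index 2 = -4.
New length even (6). New median = avg of two middle elements.
x = -3: 3 elements are < x, 2 elements are > x.
New sorted list: [-9, -8, -4, -3, 12, 19]
New median = -7/2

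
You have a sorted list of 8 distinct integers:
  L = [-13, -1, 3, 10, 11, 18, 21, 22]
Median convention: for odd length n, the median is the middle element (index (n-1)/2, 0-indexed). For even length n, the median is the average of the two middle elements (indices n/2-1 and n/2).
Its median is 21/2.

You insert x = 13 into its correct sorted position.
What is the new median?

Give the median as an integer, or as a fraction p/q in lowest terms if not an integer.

Old list (sorted, length 8): [-13, -1, 3, 10, 11, 18, 21, 22]
Old median = 21/2
Insert x = 13
Old length even (8). Middle pair: indices 3,4 = 10,11.
New length odd (9). New median = single middle element.
x = 13: 5 elements are < x, 3 elements are > x.
New sorted list: [-13, -1, 3, 10, 11, 13, 18, 21, 22]
New median = 11

Answer: 11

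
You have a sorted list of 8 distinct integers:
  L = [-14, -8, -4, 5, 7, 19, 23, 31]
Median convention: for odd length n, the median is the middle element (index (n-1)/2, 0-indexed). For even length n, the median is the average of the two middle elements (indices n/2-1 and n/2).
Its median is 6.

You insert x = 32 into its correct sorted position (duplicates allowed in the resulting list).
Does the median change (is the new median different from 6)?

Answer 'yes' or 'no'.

Old median = 6
Insert x = 32
New median = 7
Changed? yes

Answer: yes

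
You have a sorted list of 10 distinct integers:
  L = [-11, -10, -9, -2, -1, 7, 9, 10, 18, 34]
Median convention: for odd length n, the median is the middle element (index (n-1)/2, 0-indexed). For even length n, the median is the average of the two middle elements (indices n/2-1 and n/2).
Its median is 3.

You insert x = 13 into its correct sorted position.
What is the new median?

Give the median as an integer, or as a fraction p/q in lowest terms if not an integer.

Answer: 7

Derivation:
Old list (sorted, length 10): [-11, -10, -9, -2, -1, 7, 9, 10, 18, 34]
Old median = 3
Insert x = 13
Old length even (10). Middle pair: indices 4,5 = -1,7.
New length odd (11). New median = single middle element.
x = 13: 8 elements are < x, 2 elements are > x.
New sorted list: [-11, -10, -9, -2, -1, 7, 9, 10, 13, 18, 34]
New median = 7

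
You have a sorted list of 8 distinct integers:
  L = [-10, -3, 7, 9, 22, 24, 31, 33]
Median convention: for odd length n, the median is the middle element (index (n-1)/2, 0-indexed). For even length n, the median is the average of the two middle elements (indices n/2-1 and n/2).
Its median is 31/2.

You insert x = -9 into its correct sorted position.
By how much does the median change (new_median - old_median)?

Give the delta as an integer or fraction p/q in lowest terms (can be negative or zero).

Answer: -13/2

Derivation:
Old median = 31/2
After inserting x = -9: new sorted = [-10, -9, -3, 7, 9, 22, 24, 31, 33]
New median = 9
Delta = 9 - 31/2 = -13/2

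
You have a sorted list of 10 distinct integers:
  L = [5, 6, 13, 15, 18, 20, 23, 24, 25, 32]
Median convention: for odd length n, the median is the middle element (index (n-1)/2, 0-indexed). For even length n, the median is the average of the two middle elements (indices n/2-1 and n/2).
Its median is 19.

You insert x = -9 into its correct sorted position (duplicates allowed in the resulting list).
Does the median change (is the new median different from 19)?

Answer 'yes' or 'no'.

Old median = 19
Insert x = -9
New median = 18
Changed? yes

Answer: yes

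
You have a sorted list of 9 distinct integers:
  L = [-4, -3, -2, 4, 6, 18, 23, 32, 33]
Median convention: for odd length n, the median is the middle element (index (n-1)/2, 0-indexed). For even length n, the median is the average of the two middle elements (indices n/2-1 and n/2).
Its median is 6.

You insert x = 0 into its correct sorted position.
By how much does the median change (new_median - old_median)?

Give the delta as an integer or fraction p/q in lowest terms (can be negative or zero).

Old median = 6
After inserting x = 0: new sorted = [-4, -3, -2, 0, 4, 6, 18, 23, 32, 33]
New median = 5
Delta = 5 - 6 = -1

Answer: -1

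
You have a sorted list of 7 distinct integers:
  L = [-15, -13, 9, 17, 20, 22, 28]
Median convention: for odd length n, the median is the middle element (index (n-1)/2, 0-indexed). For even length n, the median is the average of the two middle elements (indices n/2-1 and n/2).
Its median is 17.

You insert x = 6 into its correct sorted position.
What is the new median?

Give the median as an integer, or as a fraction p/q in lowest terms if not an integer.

Old list (sorted, length 7): [-15, -13, 9, 17, 20, 22, 28]
Old median = 17
Insert x = 6
Old length odd (7). Middle was index 3 = 17.
New length even (8). New median = avg of two middle elements.
x = 6: 2 elements are < x, 5 elements are > x.
New sorted list: [-15, -13, 6, 9, 17, 20, 22, 28]
New median = 13

Answer: 13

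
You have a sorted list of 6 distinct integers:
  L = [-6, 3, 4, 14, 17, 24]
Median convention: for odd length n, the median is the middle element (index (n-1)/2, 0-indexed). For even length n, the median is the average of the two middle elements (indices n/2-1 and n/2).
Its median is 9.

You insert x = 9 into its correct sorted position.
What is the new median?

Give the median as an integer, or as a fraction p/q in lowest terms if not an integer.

Answer: 9

Derivation:
Old list (sorted, length 6): [-6, 3, 4, 14, 17, 24]
Old median = 9
Insert x = 9
Old length even (6). Middle pair: indices 2,3 = 4,14.
New length odd (7). New median = single middle element.
x = 9: 3 elements are < x, 3 elements are > x.
New sorted list: [-6, 3, 4, 9, 14, 17, 24]
New median = 9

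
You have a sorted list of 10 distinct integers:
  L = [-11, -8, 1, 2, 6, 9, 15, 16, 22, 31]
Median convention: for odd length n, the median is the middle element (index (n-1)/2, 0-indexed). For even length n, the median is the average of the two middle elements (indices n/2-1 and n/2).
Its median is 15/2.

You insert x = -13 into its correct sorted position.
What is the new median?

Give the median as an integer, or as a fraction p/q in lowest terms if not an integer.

Answer: 6

Derivation:
Old list (sorted, length 10): [-11, -8, 1, 2, 6, 9, 15, 16, 22, 31]
Old median = 15/2
Insert x = -13
Old length even (10). Middle pair: indices 4,5 = 6,9.
New length odd (11). New median = single middle element.
x = -13: 0 elements are < x, 10 elements are > x.
New sorted list: [-13, -11, -8, 1, 2, 6, 9, 15, 16, 22, 31]
New median = 6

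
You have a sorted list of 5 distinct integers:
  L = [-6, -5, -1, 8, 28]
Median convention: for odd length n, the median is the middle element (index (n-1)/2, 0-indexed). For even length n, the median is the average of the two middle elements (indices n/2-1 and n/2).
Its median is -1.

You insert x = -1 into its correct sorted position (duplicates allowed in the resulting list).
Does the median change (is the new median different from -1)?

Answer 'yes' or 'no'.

Old median = -1
Insert x = -1
New median = -1
Changed? no

Answer: no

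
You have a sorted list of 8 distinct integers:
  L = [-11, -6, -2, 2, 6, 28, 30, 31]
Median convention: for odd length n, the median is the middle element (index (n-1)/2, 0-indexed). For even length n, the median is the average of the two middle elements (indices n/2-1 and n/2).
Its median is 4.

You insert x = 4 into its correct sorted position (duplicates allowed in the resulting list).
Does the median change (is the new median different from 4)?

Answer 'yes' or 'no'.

Answer: no

Derivation:
Old median = 4
Insert x = 4
New median = 4
Changed? no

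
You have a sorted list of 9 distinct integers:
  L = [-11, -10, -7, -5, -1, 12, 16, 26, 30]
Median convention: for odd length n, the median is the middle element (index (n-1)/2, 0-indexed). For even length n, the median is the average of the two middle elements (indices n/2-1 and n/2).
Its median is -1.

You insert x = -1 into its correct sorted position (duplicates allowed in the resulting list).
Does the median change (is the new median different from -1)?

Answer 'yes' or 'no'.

Answer: no

Derivation:
Old median = -1
Insert x = -1
New median = -1
Changed? no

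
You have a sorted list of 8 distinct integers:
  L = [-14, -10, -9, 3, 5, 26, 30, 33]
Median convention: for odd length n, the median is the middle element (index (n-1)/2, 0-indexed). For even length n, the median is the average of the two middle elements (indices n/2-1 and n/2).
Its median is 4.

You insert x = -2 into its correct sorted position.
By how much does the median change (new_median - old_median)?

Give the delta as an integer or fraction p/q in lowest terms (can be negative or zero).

Answer: -1

Derivation:
Old median = 4
After inserting x = -2: new sorted = [-14, -10, -9, -2, 3, 5, 26, 30, 33]
New median = 3
Delta = 3 - 4 = -1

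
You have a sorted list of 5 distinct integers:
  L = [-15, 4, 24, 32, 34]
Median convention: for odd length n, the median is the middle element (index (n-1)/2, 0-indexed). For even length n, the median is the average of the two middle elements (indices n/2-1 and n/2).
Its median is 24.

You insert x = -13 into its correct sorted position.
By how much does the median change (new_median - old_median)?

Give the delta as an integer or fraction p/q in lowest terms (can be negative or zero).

Answer: -10

Derivation:
Old median = 24
After inserting x = -13: new sorted = [-15, -13, 4, 24, 32, 34]
New median = 14
Delta = 14 - 24 = -10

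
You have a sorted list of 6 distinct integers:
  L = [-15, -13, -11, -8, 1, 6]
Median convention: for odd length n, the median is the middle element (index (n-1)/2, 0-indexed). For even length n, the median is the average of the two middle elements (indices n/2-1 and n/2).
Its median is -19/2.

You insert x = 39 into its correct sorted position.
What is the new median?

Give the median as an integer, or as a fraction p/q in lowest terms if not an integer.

Old list (sorted, length 6): [-15, -13, -11, -8, 1, 6]
Old median = -19/2
Insert x = 39
Old length even (6). Middle pair: indices 2,3 = -11,-8.
New length odd (7). New median = single middle element.
x = 39: 6 elements are < x, 0 elements are > x.
New sorted list: [-15, -13, -11, -8, 1, 6, 39]
New median = -8

Answer: -8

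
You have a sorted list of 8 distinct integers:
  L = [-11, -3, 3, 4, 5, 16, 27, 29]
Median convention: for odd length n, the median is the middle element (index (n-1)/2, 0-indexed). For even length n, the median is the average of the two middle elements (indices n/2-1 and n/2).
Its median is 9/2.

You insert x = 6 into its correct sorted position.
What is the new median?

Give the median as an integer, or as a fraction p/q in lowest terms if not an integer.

Answer: 5

Derivation:
Old list (sorted, length 8): [-11, -3, 3, 4, 5, 16, 27, 29]
Old median = 9/2
Insert x = 6
Old length even (8). Middle pair: indices 3,4 = 4,5.
New length odd (9). New median = single middle element.
x = 6: 5 elements are < x, 3 elements are > x.
New sorted list: [-11, -3, 3, 4, 5, 6, 16, 27, 29]
New median = 5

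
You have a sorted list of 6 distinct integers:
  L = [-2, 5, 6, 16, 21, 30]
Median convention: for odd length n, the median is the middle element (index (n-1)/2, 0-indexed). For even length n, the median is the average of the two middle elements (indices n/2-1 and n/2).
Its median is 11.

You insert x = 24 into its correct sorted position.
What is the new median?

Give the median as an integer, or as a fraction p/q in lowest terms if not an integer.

Answer: 16

Derivation:
Old list (sorted, length 6): [-2, 5, 6, 16, 21, 30]
Old median = 11
Insert x = 24
Old length even (6). Middle pair: indices 2,3 = 6,16.
New length odd (7). New median = single middle element.
x = 24: 5 elements are < x, 1 elements are > x.
New sorted list: [-2, 5, 6, 16, 21, 24, 30]
New median = 16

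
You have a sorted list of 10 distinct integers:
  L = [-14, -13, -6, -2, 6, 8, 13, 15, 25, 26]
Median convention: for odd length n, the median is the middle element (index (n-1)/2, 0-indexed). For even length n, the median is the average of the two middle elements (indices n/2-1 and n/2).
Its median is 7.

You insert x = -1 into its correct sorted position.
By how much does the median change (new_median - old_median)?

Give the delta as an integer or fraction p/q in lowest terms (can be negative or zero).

Old median = 7
After inserting x = -1: new sorted = [-14, -13, -6, -2, -1, 6, 8, 13, 15, 25, 26]
New median = 6
Delta = 6 - 7 = -1

Answer: -1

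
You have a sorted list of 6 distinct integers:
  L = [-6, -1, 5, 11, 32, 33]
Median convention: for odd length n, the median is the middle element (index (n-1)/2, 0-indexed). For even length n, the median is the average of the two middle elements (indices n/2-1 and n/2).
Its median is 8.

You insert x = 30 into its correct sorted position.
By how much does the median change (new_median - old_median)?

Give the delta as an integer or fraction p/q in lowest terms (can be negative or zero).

Old median = 8
After inserting x = 30: new sorted = [-6, -1, 5, 11, 30, 32, 33]
New median = 11
Delta = 11 - 8 = 3

Answer: 3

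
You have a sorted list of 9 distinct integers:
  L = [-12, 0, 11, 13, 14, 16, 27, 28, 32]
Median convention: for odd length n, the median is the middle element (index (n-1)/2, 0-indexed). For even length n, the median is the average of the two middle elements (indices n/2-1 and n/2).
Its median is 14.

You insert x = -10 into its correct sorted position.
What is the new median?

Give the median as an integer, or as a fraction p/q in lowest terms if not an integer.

Old list (sorted, length 9): [-12, 0, 11, 13, 14, 16, 27, 28, 32]
Old median = 14
Insert x = -10
Old length odd (9). Middle was index 4 = 14.
New length even (10). New median = avg of two middle elements.
x = -10: 1 elements are < x, 8 elements are > x.
New sorted list: [-12, -10, 0, 11, 13, 14, 16, 27, 28, 32]
New median = 27/2

Answer: 27/2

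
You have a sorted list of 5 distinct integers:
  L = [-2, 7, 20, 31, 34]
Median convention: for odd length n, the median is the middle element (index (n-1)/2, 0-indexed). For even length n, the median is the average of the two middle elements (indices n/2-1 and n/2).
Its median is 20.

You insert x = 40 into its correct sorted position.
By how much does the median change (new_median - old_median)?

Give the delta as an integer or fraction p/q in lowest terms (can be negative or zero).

Old median = 20
After inserting x = 40: new sorted = [-2, 7, 20, 31, 34, 40]
New median = 51/2
Delta = 51/2 - 20 = 11/2

Answer: 11/2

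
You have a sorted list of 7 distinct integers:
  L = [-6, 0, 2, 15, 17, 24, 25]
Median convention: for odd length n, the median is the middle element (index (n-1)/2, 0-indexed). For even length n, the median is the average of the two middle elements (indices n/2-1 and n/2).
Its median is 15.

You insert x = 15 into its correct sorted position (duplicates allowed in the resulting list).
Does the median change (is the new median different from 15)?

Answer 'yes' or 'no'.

Old median = 15
Insert x = 15
New median = 15
Changed? no

Answer: no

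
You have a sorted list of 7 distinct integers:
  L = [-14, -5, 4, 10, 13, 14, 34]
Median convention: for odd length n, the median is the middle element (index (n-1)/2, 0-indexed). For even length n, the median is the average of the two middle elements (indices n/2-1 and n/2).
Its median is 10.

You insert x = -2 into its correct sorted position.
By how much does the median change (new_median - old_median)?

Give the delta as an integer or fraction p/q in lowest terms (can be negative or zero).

Old median = 10
After inserting x = -2: new sorted = [-14, -5, -2, 4, 10, 13, 14, 34]
New median = 7
Delta = 7 - 10 = -3

Answer: -3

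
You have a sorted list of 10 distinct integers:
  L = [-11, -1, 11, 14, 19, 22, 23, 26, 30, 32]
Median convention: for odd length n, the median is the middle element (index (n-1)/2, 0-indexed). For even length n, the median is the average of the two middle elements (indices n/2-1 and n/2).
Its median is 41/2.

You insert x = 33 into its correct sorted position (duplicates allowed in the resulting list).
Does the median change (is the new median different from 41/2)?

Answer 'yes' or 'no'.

Answer: yes

Derivation:
Old median = 41/2
Insert x = 33
New median = 22
Changed? yes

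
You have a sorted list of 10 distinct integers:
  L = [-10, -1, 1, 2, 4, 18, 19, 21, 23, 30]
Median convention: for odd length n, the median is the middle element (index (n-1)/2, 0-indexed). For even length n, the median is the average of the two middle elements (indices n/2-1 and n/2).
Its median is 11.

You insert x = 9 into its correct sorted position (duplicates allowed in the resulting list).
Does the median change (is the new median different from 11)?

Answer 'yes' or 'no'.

Old median = 11
Insert x = 9
New median = 9
Changed? yes

Answer: yes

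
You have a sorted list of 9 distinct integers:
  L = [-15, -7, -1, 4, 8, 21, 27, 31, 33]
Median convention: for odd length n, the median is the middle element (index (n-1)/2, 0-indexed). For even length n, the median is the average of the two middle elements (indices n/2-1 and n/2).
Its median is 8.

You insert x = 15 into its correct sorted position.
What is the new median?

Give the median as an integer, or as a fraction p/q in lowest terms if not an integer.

Old list (sorted, length 9): [-15, -7, -1, 4, 8, 21, 27, 31, 33]
Old median = 8
Insert x = 15
Old length odd (9). Middle was index 4 = 8.
New length even (10). New median = avg of two middle elements.
x = 15: 5 elements are < x, 4 elements are > x.
New sorted list: [-15, -7, -1, 4, 8, 15, 21, 27, 31, 33]
New median = 23/2

Answer: 23/2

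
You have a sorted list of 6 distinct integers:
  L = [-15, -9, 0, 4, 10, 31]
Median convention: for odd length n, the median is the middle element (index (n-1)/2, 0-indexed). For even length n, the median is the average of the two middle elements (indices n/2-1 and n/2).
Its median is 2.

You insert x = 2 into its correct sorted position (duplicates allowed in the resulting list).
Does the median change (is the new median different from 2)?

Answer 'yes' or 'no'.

Answer: no

Derivation:
Old median = 2
Insert x = 2
New median = 2
Changed? no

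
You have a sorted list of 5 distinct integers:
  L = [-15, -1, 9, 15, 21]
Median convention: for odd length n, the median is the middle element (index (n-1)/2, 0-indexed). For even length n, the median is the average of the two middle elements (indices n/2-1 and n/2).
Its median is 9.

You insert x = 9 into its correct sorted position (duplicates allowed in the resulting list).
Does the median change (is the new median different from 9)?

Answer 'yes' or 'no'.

Old median = 9
Insert x = 9
New median = 9
Changed? no

Answer: no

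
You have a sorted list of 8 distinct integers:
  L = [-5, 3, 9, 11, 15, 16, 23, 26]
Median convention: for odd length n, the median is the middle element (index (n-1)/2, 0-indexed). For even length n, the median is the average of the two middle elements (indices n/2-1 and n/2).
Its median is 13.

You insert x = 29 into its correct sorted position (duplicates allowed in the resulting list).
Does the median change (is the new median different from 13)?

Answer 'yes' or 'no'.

Answer: yes

Derivation:
Old median = 13
Insert x = 29
New median = 15
Changed? yes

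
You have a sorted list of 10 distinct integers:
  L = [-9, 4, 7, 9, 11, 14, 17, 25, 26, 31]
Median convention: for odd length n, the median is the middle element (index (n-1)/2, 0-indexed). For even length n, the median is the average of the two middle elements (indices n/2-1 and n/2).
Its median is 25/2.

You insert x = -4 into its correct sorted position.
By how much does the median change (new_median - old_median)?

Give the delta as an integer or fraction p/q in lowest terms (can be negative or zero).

Answer: -3/2

Derivation:
Old median = 25/2
After inserting x = -4: new sorted = [-9, -4, 4, 7, 9, 11, 14, 17, 25, 26, 31]
New median = 11
Delta = 11 - 25/2 = -3/2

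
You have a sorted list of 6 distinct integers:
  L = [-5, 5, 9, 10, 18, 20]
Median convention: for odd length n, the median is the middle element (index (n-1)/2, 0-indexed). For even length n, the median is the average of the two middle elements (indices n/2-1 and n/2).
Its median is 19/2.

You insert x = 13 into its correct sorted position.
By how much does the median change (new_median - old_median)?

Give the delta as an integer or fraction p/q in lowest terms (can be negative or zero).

Old median = 19/2
After inserting x = 13: new sorted = [-5, 5, 9, 10, 13, 18, 20]
New median = 10
Delta = 10 - 19/2 = 1/2

Answer: 1/2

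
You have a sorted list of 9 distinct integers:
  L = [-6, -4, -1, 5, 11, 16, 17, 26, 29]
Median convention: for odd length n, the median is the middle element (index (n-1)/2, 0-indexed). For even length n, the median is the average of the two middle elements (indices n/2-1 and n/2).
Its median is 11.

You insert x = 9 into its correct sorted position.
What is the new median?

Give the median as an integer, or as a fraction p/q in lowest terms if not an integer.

Answer: 10

Derivation:
Old list (sorted, length 9): [-6, -4, -1, 5, 11, 16, 17, 26, 29]
Old median = 11
Insert x = 9
Old length odd (9). Middle was index 4 = 11.
New length even (10). New median = avg of two middle elements.
x = 9: 4 elements are < x, 5 elements are > x.
New sorted list: [-6, -4, -1, 5, 9, 11, 16, 17, 26, 29]
New median = 10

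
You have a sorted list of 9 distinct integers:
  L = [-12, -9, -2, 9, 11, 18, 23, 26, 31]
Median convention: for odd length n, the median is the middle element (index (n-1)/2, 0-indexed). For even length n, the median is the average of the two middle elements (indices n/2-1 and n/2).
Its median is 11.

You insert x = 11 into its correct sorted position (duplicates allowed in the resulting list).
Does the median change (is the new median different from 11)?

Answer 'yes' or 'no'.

Old median = 11
Insert x = 11
New median = 11
Changed? no

Answer: no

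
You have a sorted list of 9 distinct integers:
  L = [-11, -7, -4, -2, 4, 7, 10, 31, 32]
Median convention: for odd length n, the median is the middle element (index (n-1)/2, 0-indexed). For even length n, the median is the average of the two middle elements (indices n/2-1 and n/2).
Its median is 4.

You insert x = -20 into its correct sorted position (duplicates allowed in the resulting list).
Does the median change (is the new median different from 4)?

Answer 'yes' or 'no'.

Answer: yes

Derivation:
Old median = 4
Insert x = -20
New median = 1
Changed? yes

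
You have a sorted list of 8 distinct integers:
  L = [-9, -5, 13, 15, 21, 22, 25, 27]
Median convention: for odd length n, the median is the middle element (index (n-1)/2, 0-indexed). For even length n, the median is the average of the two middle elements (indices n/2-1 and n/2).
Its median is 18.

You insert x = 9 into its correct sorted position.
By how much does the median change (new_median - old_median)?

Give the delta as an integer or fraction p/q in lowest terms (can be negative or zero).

Answer: -3

Derivation:
Old median = 18
After inserting x = 9: new sorted = [-9, -5, 9, 13, 15, 21, 22, 25, 27]
New median = 15
Delta = 15 - 18 = -3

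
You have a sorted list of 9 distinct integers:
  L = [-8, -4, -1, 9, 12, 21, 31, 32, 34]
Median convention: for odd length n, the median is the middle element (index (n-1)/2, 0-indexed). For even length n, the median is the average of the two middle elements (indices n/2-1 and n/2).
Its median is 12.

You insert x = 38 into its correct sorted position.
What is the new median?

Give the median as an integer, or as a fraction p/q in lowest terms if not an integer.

Answer: 33/2

Derivation:
Old list (sorted, length 9): [-8, -4, -1, 9, 12, 21, 31, 32, 34]
Old median = 12
Insert x = 38
Old length odd (9). Middle was index 4 = 12.
New length even (10). New median = avg of two middle elements.
x = 38: 9 elements are < x, 0 elements are > x.
New sorted list: [-8, -4, -1, 9, 12, 21, 31, 32, 34, 38]
New median = 33/2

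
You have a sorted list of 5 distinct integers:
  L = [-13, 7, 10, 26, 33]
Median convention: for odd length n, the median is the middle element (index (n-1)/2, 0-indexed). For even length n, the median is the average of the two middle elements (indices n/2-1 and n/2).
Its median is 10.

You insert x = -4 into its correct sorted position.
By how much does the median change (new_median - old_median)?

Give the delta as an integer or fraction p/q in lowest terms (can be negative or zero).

Answer: -3/2

Derivation:
Old median = 10
After inserting x = -4: new sorted = [-13, -4, 7, 10, 26, 33]
New median = 17/2
Delta = 17/2 - 10 = -3/2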